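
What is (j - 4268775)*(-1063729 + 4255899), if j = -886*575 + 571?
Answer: -15251083769180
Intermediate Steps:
j = -508879 (j = -509450 + 571 = -508879)
(j - 4268775)*(-1063729 + 4255899) = (-508879 - 4268775)*(-1063729 + 4255899) = -4777654*3192170 = -15251083769180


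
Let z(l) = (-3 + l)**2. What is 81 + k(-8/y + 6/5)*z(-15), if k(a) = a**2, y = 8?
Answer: 2349/25 ≈ 93.960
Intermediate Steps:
81 + k(-8/y + 6/5)*z(-15) = 81 + (-8/8 + 6/5)**2*(-3 - 15)**2 = 81 + (-8*1/8 + 6*(1/5))**2*(-18)**2 = 81 + (-1 + 6/5)**2*324 = 81 + (1/5)**2*324 = 81 + (1/25)*324 = 81 + 324/25 = 2349/25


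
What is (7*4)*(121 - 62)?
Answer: 1652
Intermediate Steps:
(7*4)*(121 - 62) = 28*59 = 1652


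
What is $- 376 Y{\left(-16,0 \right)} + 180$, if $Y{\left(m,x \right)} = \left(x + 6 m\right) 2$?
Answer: $72372$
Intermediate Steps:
$Y{\left(m,x \right)} = 2 x + 12 m$
$- 376 Y{\left(-16,0 \right)} + 180 = - 376 \left(2 \cdot 0 + 12 \left(-16\right)\right) + 180 = - 376 \left(0 - 192\right) + 180 = \left(-376\right) \left(-192\right) + 180 = 72192 + 180 = 72372$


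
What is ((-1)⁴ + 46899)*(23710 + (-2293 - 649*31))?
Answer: 60876200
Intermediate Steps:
((-1)⁴ + 46899)*(23710 + (-2293 - 649*31)) = (1 + 46899)*(23710 + (-2293 - 20119)) = 46900*(23710 - 22412) = 46900*1298 = 60876200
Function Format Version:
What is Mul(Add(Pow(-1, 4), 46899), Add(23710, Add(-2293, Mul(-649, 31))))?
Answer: 60876200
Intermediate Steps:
Mul(Add(Pow(-1, 4), 46899), Add(23710, Add(-2293, Mul(-649, 31)))) = Mul(Add(1, 46899), Add(23710, Add(-2293, -20119))) = Mul(46900, Add(23710, -22412)) = Mul(46900, 1298) = 60876200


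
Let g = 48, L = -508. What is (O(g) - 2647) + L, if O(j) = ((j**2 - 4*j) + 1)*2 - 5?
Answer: 1066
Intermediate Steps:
O(j) = -3 - 8*j + 2*j**2 (O(j) = (1 + j**2 - 4*j)*2 - 5 = (2 - 8*j + 2*j**2) - 5 = -3 - 8*j + 2*j**2)
(O(g) - 2647) + L = ((-3 - 8*48 + 2*48**2) - 2647) - 508 = ((-3 - 384 + 2*2304) - 2647) - 508 = ((-3 - 384 + 4608) - 2647) - 508 = (4221 - 2647) - 508 = 1574 - 508 = 1066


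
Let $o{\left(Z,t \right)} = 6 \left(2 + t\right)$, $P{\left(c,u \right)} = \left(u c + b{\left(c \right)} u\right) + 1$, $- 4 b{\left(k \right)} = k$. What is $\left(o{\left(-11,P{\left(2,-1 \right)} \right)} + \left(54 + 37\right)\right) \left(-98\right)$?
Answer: $-9800$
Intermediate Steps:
$b{\left(k \right)} = - \frac{k}{4}$
$P{\left(c,u \right)} = 1 + \frac{3 c u}{4}$ ($P{\left(c,u \right)} = \left(u c + - \frac{c}{4} u\right) + 1 = \left(c u - \frac{c u}{4}\right) + 1 = \frac{3 c u}{4} + 1 = 1 + \frac{3 c u}{4}$)
$o{\left(Z,t \right)} = 12 + 6 t$
$\left(o{\left(-11,P{\left(2,-1 \right)} \right)} + \left(54 + 37\right)\right) \left(-98\right) = \left(\left(12 + 6 \left(1 + \frac{3}{4} \cdot 2 \left(-1\right)\right)\right) + \left(54 + 37\right)\right) \left(-98\right) = \left(\left(12 + 6 \left(1 - \frac{3}{2}\right)\right) + 91\right) \left(-98\right) = \left(\left(12 + 6 \left(- \frac{1}{2}\right)\right) + 91\right) \left(-98\right) = \left(\left(12 - 3\right) + 91\right) \left(-98\right) = \left(9 + 91\right) \left(-98\right) = 100 \left(-98\right) = -9800$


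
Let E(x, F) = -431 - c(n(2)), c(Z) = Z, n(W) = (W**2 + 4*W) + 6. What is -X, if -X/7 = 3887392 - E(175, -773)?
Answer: 27214887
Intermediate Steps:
n(W) = 6 + W**2 + 4*W
E(x, F) = -449 (E(x, F) = -431 - (6 + 2**2 + 4*2) = -431 - (6 + 4 + 8) = -431 - 1*18 = -431 - 18 = -449)
X = -27214887 (X = -7*(3887392 - 1*(-449)) = -7*(3887392 + 449) = -7*3887841 = -27214887)
-X = -1*(-27214887) = 27214887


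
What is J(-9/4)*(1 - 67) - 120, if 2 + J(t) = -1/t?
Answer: -52/3 ≈ -17.333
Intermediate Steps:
J(t) = -2 - 1/t
J(-9/4)*(1 - 67) - 120 = (-2 - 1/((-9/4)))*(1 - 67) - 120 = (-2 - 1/((-9*¼)))*(-66) - 120 = (-2 - 1/(-9/4))*(-66) - 120 = (-2 - 1*(-4/9))*(-66) - 120 = (-2 + 4/9)*(-66) - 120 = -14/9*(-66) - 120 = 308/3 - 120 = -52/3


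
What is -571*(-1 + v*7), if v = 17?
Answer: -67378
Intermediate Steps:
-571*(-1 + v*7) = -571*(-1 + 17*7) = -571*(-1 + 119) = -571*118 = -67378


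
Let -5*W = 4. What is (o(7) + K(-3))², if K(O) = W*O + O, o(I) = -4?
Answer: 529/25 ≈ 21.160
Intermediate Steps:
W = -⅘ (W = -⅕*4 = -⅘ ≈ -0.80000)
K(O) = O/5 (K(O) = -4*O/5 + O = O/5)
(o(7) + K(-3))² = (-4 + (⅕)*(-3))² = (-4 - ⅗)² = (-23/5)² = 529/25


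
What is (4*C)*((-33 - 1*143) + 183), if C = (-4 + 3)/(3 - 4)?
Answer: 28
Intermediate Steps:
C = 1 (C = -1/(-1) = -1*(-1) = 1)
(4*C)*((-33 - 1*143) + 183) = (4*1)*((-33 - 1*143) + 183) = 4*((-33 - 143) + 183) = 4*(-176 + 183) = 4*7 = 28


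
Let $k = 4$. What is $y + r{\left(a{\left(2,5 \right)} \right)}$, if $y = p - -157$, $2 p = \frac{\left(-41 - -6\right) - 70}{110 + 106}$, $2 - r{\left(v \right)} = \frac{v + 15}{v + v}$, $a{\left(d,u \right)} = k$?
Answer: $\frac{22519}{144} \approx 156.38$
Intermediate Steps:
$a{\left(d,u \right)} = 4$
$r{\left(v \right)} = 2 - \frac{15 + v}{2 v}$ ($r{\left(v \right)} = 2 - \frac{v + 15}{v + v} = 2 - \frac{15 + v}{2 v}$)
$p = - \frac{35}{144}$ ($p = \frac{\left(\left(-41 - -6\right) - 70\right) \frac{1}{110 + 106}}{2} = \frac{\left(\left(-41 + 6\right) - 70\right) \frac{1}{216}}{2} = \frac{\left(-35 - 70\right) \frac{1}{216}}{2} = \frac{\left(-105\right) \frac{1}{216}}{2} = \frac{1}{2} \left(- \frac{35}{72}\right) = - \frac{35}{144} \approx -0.24306$)
$y = \frac{22573}{144}$ ($y = - \frac{35}{144} - -157 = - \frac{35}{144} + 157 = \frac{22573}{144} \approx 156.76$)
$y + r{\left(a{\left(2,5 \right)} \right)} = \frac{22573}{144} + \frac{3 \left(-5 + 4\right)}{2 \cdot 4} = \frac{22573}{144} + \frac{3}{2} \cdot \frac{1}{4} \left(-1\right) = \frac{22573}{144} - \frac{3}{8} = \frac{22519}{144}$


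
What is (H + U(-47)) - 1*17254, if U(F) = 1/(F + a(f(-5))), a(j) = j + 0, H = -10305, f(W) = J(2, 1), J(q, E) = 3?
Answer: -1212597/44 ≈ -27559.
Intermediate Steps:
f(W) = 3
a(j) = j
U(F) = 1/(3 + F) (U(F) = 1/(F + 3) = 1/(3 + F))
(H + U(-47)) - 1*17254 = (-10305 + 1/(3 - 47)) - 1*17254 = (-10305 + 1/(-44)) - 17254 = (-10305 - 1/44) - 17254 = -453421/44 - 17254 = -1212597/44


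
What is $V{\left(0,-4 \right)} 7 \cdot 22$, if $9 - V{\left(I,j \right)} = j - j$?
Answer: $1386$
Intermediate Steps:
$V{\left(I,j \right)} = 9$ ($V{\left(I,j \right)} = 9 - \left(j - j\right) = 9 - 0 = 9 + 0 = 9$)
$V{\left(0,-4 \right)} 7 \cdot 22 = 9 \cdot 7 \cdot 22 = 63 \cdot 22 = 1386$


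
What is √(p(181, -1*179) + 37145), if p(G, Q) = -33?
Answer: 2*√9278 ≈ 192.64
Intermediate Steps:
√(p(181, -1*179) + 37145) = √(-33 + 37145) = √37112 = 2*√9278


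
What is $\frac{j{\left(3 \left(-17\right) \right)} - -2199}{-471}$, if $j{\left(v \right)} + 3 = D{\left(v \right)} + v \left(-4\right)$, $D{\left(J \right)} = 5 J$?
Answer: $- \frac{715}{157} \approx -4.5541$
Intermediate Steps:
$j{\left(v \right)} = -3 + v$ ($j{\left(v \right)} = -3 + \left(5 v + v \left(-4\right)\right) = -3 + \left(5 v - 4 v\right) = -3 + v$)
$\frac{j{\left(3 \left(-17\right) \right)} - -2199}{-471} = \frac{\left(-3 + 3 \left(-17\right)\right) - -2199}{-471} = \left(\left(-3 - 51\right) + 2199\right) \left(- \frac{1}{471}\right) = \left(-54 + 2199\right) \left(- \frac{1}{471}\right) = 2145 \left(- \frac{1}{471}\right) = - \frac{715}{157}$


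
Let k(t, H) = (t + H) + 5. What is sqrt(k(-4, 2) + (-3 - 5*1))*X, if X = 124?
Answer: 124*I*sqrt(5) ≈ 277.27*I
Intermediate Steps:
k(t, H) = 5 + H + t (k(t, H) = (H + t) + 5 = 5 + H + t)
sqrt(k(-4, 2) + (-3 - 5*1))*X = sqrt((5 + 2 - 4) + (-3 - 5*1))*124 = sqrt(3 + (-3 - 5))*124 = sqrt(3 - 8)*124 = sqrt(-5)*124 = (I*sqrt(5))*124 = 124*I*sqrt(5)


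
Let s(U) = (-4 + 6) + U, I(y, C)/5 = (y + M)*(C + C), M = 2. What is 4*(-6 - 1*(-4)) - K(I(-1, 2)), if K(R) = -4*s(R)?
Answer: 80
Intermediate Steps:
I(y, C) = 10*C*(2 + y) (I(y, C) = 5*((y + 2)*(C + C)) = 5*((2 + y)*(2*C)) = 5*(2*C*(2 + y)) = 10*C*(2 + y))
s(U) = 2 + U
K(R) = -8 - 4*R (K(R) = -4*(2 + R) = -8 - 4*R)
4*(-6 - 1*(-4)) - K(I(-1, 2)) = 4*(-6 - 1*(-4)) - (-8 - 40*2*(2 - 1)) = 4*(-6 + 4) - (-8 - 40*2) = 4*(-2) - (-8 - 4*20) = -8 - (-8 - 80) = -8 - 1*(-88) = -8 + 88 = 80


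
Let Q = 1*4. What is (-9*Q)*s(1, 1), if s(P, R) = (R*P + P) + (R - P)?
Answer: -72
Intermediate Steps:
Q = 4
s(P, R) = R + P*R (s(P, R) = (P*R + P) + (R - P) = (P + P*R) + (R - P) = R + P*R)
(-9*Q)*s(1, 1) = (-9*4)*(1*(1 + 1)) = -36*2 = -72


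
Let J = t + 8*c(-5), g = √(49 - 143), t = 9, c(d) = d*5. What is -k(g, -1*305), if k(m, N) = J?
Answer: 191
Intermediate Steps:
c(d) = 5*d
g = I*√94 (g = √(-94) = I*√94 ≈ 9.6954*I)
J = -191 (J = 9 + 8*(5*(-5)) = 9 + 8*(-25) = 9 - 200 = -191)
k(m, N) = -191
-k(g, -1*305) = -1*(-191) = 191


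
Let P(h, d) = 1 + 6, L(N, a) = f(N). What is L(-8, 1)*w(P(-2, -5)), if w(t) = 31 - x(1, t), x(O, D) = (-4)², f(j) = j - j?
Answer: 0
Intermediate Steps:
f(j) = 0
x(O, D) = 16
L(N, a) = 0
P(h, d) = 7
w(t) = 15 (w(t) = 31 - 1*16 = 31 - 16 = 15)
L(-8, 1)*w(P(-2, -5)) = 0*15 = 0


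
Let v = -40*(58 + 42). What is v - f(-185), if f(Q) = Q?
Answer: -3815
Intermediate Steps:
v = -4000 (v = -40*100 = -4000)
v - f(-185) = -4000 - 1*(-185) = -4000 + 185 = -3815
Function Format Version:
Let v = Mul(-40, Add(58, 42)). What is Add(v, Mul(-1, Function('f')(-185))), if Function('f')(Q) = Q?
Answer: -3815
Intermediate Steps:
v = -4000 (v = Mul(-40, 100) = -4000)
Add(v, Mul(-1, Function('f')(-185))) = Add(-4000, Mul(-1, -185)) = Add(-4000, 185) = -3815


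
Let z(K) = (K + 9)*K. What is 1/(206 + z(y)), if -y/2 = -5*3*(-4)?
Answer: 1/13526 ≈ 7.3932e-5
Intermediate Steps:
y = -120 (y = -2*(-5*3)*(-4) = -(-30)*(-4) = -2*60 = -120)
z(K) = K*(9 + K) (z(K) = (9 + K)*K = K*(9 + K))
1/(206 + z(y)) = 1/(206 - 120*(9 - 120)) = 1/(206 - 120*(-111)) = 1/(206 + 13320) = 1/13526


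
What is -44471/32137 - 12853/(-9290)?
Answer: -11247/42650390 ≈ -0.00026370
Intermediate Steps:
-44471/32137 - 12853/(-9290) = -44471*1/32137 - 12853*(-1/9290) = -6353/4591 + 12853/9290 = -11247/42650390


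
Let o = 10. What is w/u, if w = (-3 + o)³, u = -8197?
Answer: -49/1171 ≈ -0.041845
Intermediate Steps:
w = 343 (w = (-3 + 10)³ = 7³ = 343)
w/u = 343/(-8197) = 343*(-1/8197) = -49/1171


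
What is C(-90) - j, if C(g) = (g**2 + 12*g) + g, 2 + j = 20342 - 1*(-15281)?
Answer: -28691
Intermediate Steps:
j = 35621 (j = -2 + (20342 - 1*(-15281)) = -2 + (20342 + 15281) = -2 + 35623 = 35621)
C(g) = g**2 + 13*g
C(-90) - j = -90*(13 - 90) - 1*35621 = -90*(-77) - 35621 = 6930 - 35621 = -28691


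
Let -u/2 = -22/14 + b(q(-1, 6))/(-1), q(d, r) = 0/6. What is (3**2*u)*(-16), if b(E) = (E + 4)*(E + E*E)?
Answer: -3168/7 ≈ -452.57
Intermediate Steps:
q(d, r) = 0 (q(d, r) = 0*(1/6) = 0)
b(E) = (4 + E)*(E + E**2)
u = 22/7 (u = -2*(-22/14 + (0*(4 + 0**2 + 5*0))/(-1)) = -2*(-22*1/14 + (0*(4 + 0 + 0))*(-1)) = -2*(-11/7 + (0*4)*(-1)) = -2*(-11/7 + 0*(-1)) = -2*(-11/7 + 0) = -2*(-11/7) = 22/7 ≈ 3.1429)
(3**2*u)*(-16) = (3**2*(22/7))*(-16) = (9*(22/7))*(-16) = (198/7)*(-16) = -3168/7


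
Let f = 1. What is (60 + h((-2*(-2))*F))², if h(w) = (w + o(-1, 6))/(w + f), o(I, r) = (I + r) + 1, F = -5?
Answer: 1331716/361 ≈ 3689.0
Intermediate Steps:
o(I, r) = 1 + I + r
h(w) = (6 + w)/(1 + w) (h(w) = (w + (1 - 1 + 6))/(w + 1) = (w + 6)/(1 + w) = (6 + w)/(1 + w))
(60 + h((-2*(-2))*F))² = (60 + (6 - 2*(-2)*(-5))/(1 - 2*(-2)*(-5)))² = (60 + (6 + 4*(-5))/(1 + 4*(-5)))² = (60 + (6 - 20)/(1 - 20))² = (60 - 14/(-19))² = (60 - 1/19*(-14))² = (60 + 14/19)² = (1154/19)² = 1331716/361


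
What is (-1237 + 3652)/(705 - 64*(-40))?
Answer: 483/653 ≈ 0.73966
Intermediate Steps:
(-1237 + 3652)/(705 - 64*(-40)) = 2415/(705 + 2560) = 2415/3265 = 2415*(1/3265) = 483/653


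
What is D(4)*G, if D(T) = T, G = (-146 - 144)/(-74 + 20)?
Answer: 580/27 ≈ 21.481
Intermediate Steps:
G = 145/27 (G = -290/(-54) = -290*(-1/54) = 145/27 ≈ 5.3704)
D(4)*G = 4*(145/27) = 580/27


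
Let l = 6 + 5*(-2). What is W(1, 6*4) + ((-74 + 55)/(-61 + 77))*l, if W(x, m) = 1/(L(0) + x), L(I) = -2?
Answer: 15/4 ≈ 3.7500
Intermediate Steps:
W(x, m) = 1/(-2 + x)
l = -4 (l = 6 - 10 = -4)
W(1, 6*4) + ((-74 + 55)/(-61 + 77))*l = 1/(-2 + 1) + ((-74 + 55)/(-61 + 77))*(-4) = 1/(-1) - 19/16*(-4) = -1 - 19*1/16*(-4) = -1 - 19/16*(-4) = -1 + 19/4 = 15/4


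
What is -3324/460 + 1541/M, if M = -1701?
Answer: -1590746/195615 ≈ -8.1320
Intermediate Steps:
-3324/460 + 1541/M = -3324/460 + 1541/(-1701) = -3324*1/460 + 1541*(-1/1701) = -831/115 - 1541/1701 = -1590746/195615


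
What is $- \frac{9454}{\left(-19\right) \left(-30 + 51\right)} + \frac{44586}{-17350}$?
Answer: $\frac{73118543}{3461325} \approx 21.124$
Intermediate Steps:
$- \frac{9454}{\left(-19\right) \left(-30 + 51\right)} + \frac{44586}{-17350} = - \frac{9454}{\left(-19\right) 21} + 44586 \left(- \frac{1}{17350}\right) = - \frac{9454}{-399} - \frac{22293}{8675} = \left(-9454\right) \left(- \frac{1}{399}\right) - \frac{22293}{8675} = \frac{9454}{399} - \frac{22293}{8675} = \frac{73118543}{3461325}$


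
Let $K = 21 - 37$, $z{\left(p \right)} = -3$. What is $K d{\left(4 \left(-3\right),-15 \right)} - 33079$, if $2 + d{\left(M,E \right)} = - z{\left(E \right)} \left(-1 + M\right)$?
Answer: $-32423$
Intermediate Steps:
$d{\left(M,E \right)} = -5 + 3 M$ ($d{\left(M,E \right)} = -2 + \left(-1\right) \left(-3\right) \left(-1 + M\right) = -2 + 3 \left(-1 + M\right) = -2 + \left(-3 + 3 M\right) = -5 + 3 M$)
$K = -16$ ($K = 21 - 37 = -16$)
$K d{\left(4 \left(-3\right),-15 \right)} - 33079 = - 16 \left(-5 + 3 \cdot 4 \left(-3\right)\right) - 33079 = - 16 \left(-5 + 3 \left(-12\right)\right) - 33079 = - 16 \left(-5 - 36\right) - 33079 = \left(-16\right) \left(-41\right) - 33079 = 656 - 33079 = -32423$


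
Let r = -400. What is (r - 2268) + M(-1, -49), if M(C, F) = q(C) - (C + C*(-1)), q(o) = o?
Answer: -2669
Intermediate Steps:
M(C, F) = C (M(C, F) = C - (C + C*(-1)) = C - (C - C) = C - 1*0 = C + 0 = C)
(r - 2268) + M(-1, -49) = (-400 - 2268) - 1 = -2668 - 1 = -2669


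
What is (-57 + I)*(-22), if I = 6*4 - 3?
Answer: 792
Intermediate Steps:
I = 21 (I = 24 - 3 = 21)
(-57 + I)*(-22) = (-57 + 21)*(-22) = -36*(-22) = 792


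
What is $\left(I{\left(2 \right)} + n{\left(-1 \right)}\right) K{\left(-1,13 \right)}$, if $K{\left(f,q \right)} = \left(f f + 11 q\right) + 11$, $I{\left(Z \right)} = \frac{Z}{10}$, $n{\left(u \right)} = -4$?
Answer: $-589$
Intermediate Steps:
$I{\left(Z \right)} = \frac{Z}{10}$ ($I{\left(Z \right)} = Z \frac{1}{10} = \frac{Z}{10}$)
$K{\left(f,q \right)} = 11 + f^{2} + 11 q$ ($K{\left(f,q \right)} = \left(f^{2} + 11 q\right) + 11 = 11 + f^{2} + 11 q$)
$\left(I{\left(2 \right)} + n{\left(-1 \right)}\right) K{\left(-1,13 \right)} = \left(\frac{1}{10} \cdot 2 - 4\right) \left(11 + \left(-1\right)^{2} + 11 \cdot 13\right) = \left(\frac{1}{5} - 4\right) \left(11 + 1 + 143\right) = \left(- \frac{19}{5}\right) 155 = -589$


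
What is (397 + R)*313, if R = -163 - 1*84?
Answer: 46950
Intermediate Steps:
R = -247 (R = -163 - 84 = -247)
(397 + R)*313 = (397 - 247)*313 = 150*313 = 46950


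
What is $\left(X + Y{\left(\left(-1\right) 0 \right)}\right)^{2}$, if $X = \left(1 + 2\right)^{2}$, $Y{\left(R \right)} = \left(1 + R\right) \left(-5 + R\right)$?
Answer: $16$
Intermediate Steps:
$X = 9$ ($X = 3^{2} = 9$)
$\left(X + Y{\left(\left(-1\right) 0 \right)}\right)^{2} = \left(9 - \left(5 + 0 + 4 \left(-1\right) 0\right)\right)^{2} = \left(9 - \left(5 - 0^{2}\right)\right)^{2} = \left(9 + \left(-5 + 0 + 0\right)\right)^{2} = \left(9 - 5\right)^{2} = 4^{2} = 16$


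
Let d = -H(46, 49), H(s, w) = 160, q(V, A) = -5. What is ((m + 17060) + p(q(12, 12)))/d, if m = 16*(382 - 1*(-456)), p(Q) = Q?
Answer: -30463/160 ≈ -190.39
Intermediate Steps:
m = 13408 (m = 16*(382 + 456) = 16*838 = 13408)
d = -160 (d = -1*160 = -160)
((m + 17060) + p(q(12, 12)))/d = ((13408 + 17060) - 5)/(-160) = (30468 - 5)*(-1/160) = 30463*(-1/160) = -30463/160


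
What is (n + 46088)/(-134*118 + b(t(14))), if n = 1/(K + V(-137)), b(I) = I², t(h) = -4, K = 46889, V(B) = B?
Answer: -2154706177/738494592 ≈ -2.9177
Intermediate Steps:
n = 1/46752 (n = 1/(46889 - 137) = 1/46752 ≈ 2.1389e-5)
(n + 46088)/(-134*118 + b(t(14))) = (1/46752 + 46088)/(-134*118 + (-4)²) = 2154706177/(46752*(-15812 + 16)) = (2154706177/46752)/(-15796) = (2154706177/46752)*(-1/15796) = -2154706177/738494592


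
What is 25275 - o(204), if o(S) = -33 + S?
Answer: 25104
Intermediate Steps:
25275 - o(204) = 25275 - (-33 + 204) = 25275 - 1*171 = 25275 - 171 = 25104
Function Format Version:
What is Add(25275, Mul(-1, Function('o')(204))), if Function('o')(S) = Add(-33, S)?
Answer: 25104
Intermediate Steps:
Add(25275, Mul(-1, Function('o')(204))) = Add(25275, Mul(-1, Add(-33, 204))) = Add(25275, Mul(-1, 171)) = Add(25275, -171) = 25104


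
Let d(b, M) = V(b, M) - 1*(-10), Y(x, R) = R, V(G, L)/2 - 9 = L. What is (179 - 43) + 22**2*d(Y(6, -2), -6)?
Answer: 7880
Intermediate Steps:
V(G, L) = 18 + 2*L
d(b, M) = 28 + 2*M (d(b, M) = (18 + 2*M) - 1*(-10) = (18 + 2*M) + 10 = 28 + 2*M)
(179 - 43) + 22**2*d(Y(6, -2), -6) = (179 - 43) + 22**2*(28 + 2*(-6)) = 136 + 484*(28 - 12) = 136 + 484*16 = 136 + 7744 = 7880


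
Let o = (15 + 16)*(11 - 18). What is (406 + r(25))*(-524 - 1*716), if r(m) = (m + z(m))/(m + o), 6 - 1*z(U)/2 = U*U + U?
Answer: -4092775/8 ≈ -5.1160e+5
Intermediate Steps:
z(U) = 12 - 2*U - 2*U² (z(U) = 12 - 2*(U*U + U) = 12 - 2*(U² + U) = 12 - 2*(U + U²) = 12 + (-2*U - 2*U²) = 12 - 2*U - 2*U²)
o = -217 (o = 31*(-7) = -217)
r(m) = (12 - m - 2*m²)/(-217 + m) (r(m) = (m + (12 - 2*m - 2*m²))/(m - 217) = (12 - m - 2*m²)/(-217 + m))
(406 + r(25))*(-524 - 1*716) = (406 + (12 - 1*25 - 2*25²)/(-217 + 25))*(-524 - 1*716) = (406 + (12 - 25 - 2*625)/(-192))*(-524 - 716) = (406 - (12 - 25 - 1250)/192)*(-1240) = (406 - 1/192*(-1263))*(-1240) = (406 + 421/64)*(-1240) = (26405/64)*(-1240) = -4092775/8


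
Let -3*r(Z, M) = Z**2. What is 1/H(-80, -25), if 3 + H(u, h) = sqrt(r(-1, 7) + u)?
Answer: -9/268 - I*sqrt(723)/268 ≈ -0.033582 - 0.10033*I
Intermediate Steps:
r(Z, M) = -Z**2/3
H(u, h) = -3 + sqrt(-1/3 + u) (H(u, h) = -3 + sqrt(-1/3*(-1)**2 + u) = -3 + sqrt(-1/3*1 + u) = -3 + sqrt(-1/3 + u))
1/H(-80, -25) = 1/(-3 + sqrt(-3 + 9*(-80))/3) = 1/(-3 + sqrt(-3 - 720)/3) = 1/(-3 + sqrt(-723)/3) = 1/(-3 + (I*sqrt(723))/3) = 1/(-3 + I*sqrt(723)/3)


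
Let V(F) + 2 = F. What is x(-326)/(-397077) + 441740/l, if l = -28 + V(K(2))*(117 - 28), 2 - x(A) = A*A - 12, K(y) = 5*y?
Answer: 14623123099/22633389 ≈ 646.09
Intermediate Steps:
V(F) = -2 + F
x(A) = 14 - A² (x(A) = 2 - (A*A - 12) = 2 - (A² - 12) = 2 - (-12 + A²) = 2 + (12 - A²) = 14 - A²)
l = 684 (l = -28 + (-2 + 5*2)*(117 - 28) = -28 + (-2 + 10)*89 = -28 + 8*89 = -28 + 712 = 684)
x(-326)/(-397077) + 441740/l = (14 - 1*(-326)²)/(-397077) + 441740/684 = (14 - 1*106276)*(-1/397077) + 441740*(1/684) = (14 - 106276)*(-1/397077) + 110435/171 = -106262*(-1/397077) + 110435/171 = 106262/397077 + 110435/171 = 14623123099/22633389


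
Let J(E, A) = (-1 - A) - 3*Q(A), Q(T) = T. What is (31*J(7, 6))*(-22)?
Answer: 17050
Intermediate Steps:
J(E, A) = -1 - 4*A (J(E, A) = (-1 - A) - 3*A = -1 - 4*A)
(31*J(7, 6))*(-22) = (31*(-1 - 4*6))*(-22) = (31*(-1 - 24))*(-22) = (31*(-25))*(-22) = -775*(-22) = 17050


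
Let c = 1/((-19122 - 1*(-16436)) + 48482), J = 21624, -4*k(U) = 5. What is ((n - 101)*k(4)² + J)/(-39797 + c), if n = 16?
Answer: -3936841691/7290173644 ≈ -0.54002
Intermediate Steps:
k(U) = -5/4 (k(U) = -¼*5 = -5/4)
c = 1/45796 (c = 1/((-19122 + 16436) + 48482) = 1/(-2686 + 48482) = 1/45796 ≈ 2.1836e-5)
((n - 101)*k(4)² + J)/(-39797 + c) = ((16 - 101)*(-5/4)² + 21624)/(-39797 + 1/45796) = (-85*25/16 + 21624)/(-1822543411/45796) = (-2125/16 + 21624)*(-45796/1822543411) = (343859/16)*(-45796/1822543411) = -3936841691/7290173644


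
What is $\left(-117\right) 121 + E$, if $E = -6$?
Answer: $-14163$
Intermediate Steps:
$\left(-117\right) 121 + E = \left(-117\right) 121 - 6 = -14157 - 6 = -14163$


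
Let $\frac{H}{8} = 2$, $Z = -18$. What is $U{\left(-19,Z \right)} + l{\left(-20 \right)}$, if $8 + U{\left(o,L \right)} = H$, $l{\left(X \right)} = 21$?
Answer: $29$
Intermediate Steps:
$H = 16$ ($H = 8 \cdot 2 = 16$)
$U{\left(o,L \right)} = 8$ ($U{\left(o,L \right)} = -8 + 16 = 8$)
$U{\left(-19,Z \right)} + l{\left(-20 \right)} = 8 + 21 = 29$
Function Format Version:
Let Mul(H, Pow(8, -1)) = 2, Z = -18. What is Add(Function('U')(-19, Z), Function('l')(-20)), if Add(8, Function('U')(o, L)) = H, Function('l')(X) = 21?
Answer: 29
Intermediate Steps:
H = 16 (H = Mul(8, 2) = 16)
Function('U')(o, L) = 8 (Function('U')(o, L) = Add(-8, 16) = 8)
Add(Function('U')(-19, Z), Function('l')(-20)) = Add(8, 21) = 29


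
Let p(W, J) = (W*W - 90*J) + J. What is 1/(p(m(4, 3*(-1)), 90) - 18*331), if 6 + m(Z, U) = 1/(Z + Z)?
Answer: -64/891743 ≈ -7.1770e-5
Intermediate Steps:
m(Z, U) = -6 + 1/(2*Z) (m(Z, U) = -6 + 1/(Z + Z) = -6 + 1/(2*Z))
p(W, J) = W² - 89*J (p(W, J) = (W² - 90*J) + J = W² - 89*J)
1/(p(m(4, 3*(-1)), 90) - 18*331) = 1/(((-6 + (½)/4)² - 89*90) - 18*331) = 1/(((-6 + (½)*(¼))² - 8010) - 5958) = 1/(((-6 + ⅛)² - 8010) - 5958) = 1/(((-47/8)² - 8010) - 5958) = 1/((2209/64 - 8010) - 5958) = 1/(-510431/64 - 5958) = 1/(-891743/64) = -64/891743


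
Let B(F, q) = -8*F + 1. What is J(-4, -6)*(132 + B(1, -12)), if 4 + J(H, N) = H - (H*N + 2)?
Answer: -4250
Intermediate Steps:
B(F, q) = 1 - 8*F
J(H, N) = -6 + H - H*N (J(H, N) = -4 + (H - (H*N + 2)) = -4 + (H - (2 + H*N)) = -4 + (H + (-2 - H*N)) = -4 + (-2 + H - H*N) = -6 + H - H*N)
J(-4, -6)*(132 + B(1, -12)) = (-6 - 4 - 1*(-4)*(-6))*(132 + (1 - 8*1)) = (-6 - 4 - 24)*(132 + (1 - 8)) = -34*(132 - 7) = -34*125 = -4250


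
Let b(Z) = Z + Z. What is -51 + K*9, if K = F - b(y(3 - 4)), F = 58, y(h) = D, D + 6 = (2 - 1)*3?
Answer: 525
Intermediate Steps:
D = -3 (D = -6 + (2 - 1)*3 = -6 + 1*3 = -6 + 3 = -3)
y(h) = -3
b(Z) = 2*Z
K = 64 (K = 58 - 2*(-3) = 58 - 1*(-6) = 58 + 6 = 64)
-51 + K*9 = -51 + 64*9 = -51 + 576 = 525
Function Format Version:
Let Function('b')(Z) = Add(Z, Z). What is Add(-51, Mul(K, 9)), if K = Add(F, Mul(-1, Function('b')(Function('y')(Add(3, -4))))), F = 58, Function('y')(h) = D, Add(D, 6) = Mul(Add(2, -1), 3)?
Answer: 525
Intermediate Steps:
D = -3 (D = Add(-6, Mul(Add(2, -1), 3)) = Add(-6, Mul(1, 3)) = Add(-6, 3) = -3)
Function('y')(h) = -3
Function('b')(Z) = Mul(2, Z)
K = 64 (K = Add(58, Mul(-1, Mul(2, -3))) = Add(58, Mul(-1, -6)) = Add(58, 6) = 64)
Add(-51, Mul(K, 9)) = Add(-51, Mul(64, 9)) = Add(-51, 576) = 525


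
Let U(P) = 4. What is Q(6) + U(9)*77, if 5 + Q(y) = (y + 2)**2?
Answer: 367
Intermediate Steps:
Q(y) = -5 + (2 + y)**2 (Q(y) = -5 + (y + 2)**2 = -5 + (2 + y)**2)
Q(6) + U(9)*77 = (-5 + (2 + 6)**2) + 4*77 = (-5 + 8**2) + 308 = (-5 + 64) + 308 = 59 + 308 = 367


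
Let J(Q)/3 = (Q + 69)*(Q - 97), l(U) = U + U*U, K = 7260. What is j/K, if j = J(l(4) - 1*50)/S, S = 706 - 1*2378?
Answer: 4953/4046240 ≈ 0.0012241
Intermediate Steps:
l(U) = U + U**2
J(Q) = 3*(-97 + Q)*(69 + Q) (J(Q) = 3*((Q + 69)*(Q - 97)) = 3*((69 + Q)*(-97 + Q)) = 3*((-97 + Q)*(69 + Q)) = 3*(-97 + Q)*(69 + Q))
S = -1672 (S = 706 - 2378 = -1672)
j = 14859/1672 (j = (-20079 - 84*(4*(1 + 4) - 1*50) + 3*(4*(1 + 4) - 1*50)**2)/(-1672) = (-20079 - 84*(4*5 - 50) + 3*(4*5 - 50)**2)*(-1/1672) = (-20079 - 84*(20 - 50) + 3*(20 - 50)**2)*(-1/1672) = (-20079 - 84*(-30) + 3*(-30)**2)*(-1/1672) = (-20079 + 2520 + 3*900)*(-1/1672) = (-20079 + 2520 + 2700)*(-1/1672) = -14859*(-1/1672) = 14859/1672 ≈ 8.8870)
j/K = (14859/1672)/7260 = (14859/1672)*(1/7260) = 4953/4046240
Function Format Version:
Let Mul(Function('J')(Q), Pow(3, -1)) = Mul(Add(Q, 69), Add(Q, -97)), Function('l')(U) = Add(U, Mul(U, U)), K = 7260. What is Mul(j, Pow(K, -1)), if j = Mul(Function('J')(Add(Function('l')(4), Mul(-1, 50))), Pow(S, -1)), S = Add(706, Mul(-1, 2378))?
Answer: Rational(4953, 4046240) ≈ 0.0012241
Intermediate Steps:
Function('l')(U) = Add(U, Pow(U, 2))
Function('J')(Q) = Mul(3, Add(-97, Q), Add(69, Q)) (Function('J')(Q) = Mul(3, Mul(Add(Q, 69), Add(Q, -97))) = Mul(3, Mul(Add(69, Q), Add(-97, Q))) = Mul(3, Mul(Add(-97, Q), Add(69, Q))) = Mul(3, Add(-97, Q), Add(69, Q)))
S = -1672 (S = Add(706, -2378) = -1672)
j = Rational(14859, 1672) (j = Mul(Add(-20079, Mul(-84, Add(Mul(4, Add(1, 4)), Mul(-1, 50))), Mul(3, Pow(Add(Mul(4, Add(1, 4)), Mul(-1, 50)), 2))), Pow(-1672, -1)) = Mul(Add(-20079, Mul(-84, Add(Mul(4, 5), -50)), Mul(3, Pow(Add(Mul(4, 5), -50), 2))), Rational(-1, 1672)) = Mul(Add(-20079, Mul(-84, Add(20, -50)), Mul(3, Pow(Add(20, -50), 2))), Rational(-1, 1672)) = Mul(Add(-20079, Mul(-84, -30), Mul(3, Pow(-30, 2))), Rational(-1, 1672)) = Mul(Add(-20079, 2520, Mul(3, 900)), Rational(-1, 1672)) = Mul(Add(-20079, 2520, 2700), Rational(-1, 1672)) = Mul(-14859, Rational(-1, 1672)) = Rational(14859, 1672) ≈ 8.8870)
Mul(j, Pow(K, -1)) = Mul(Rational(14859, 1672), Pow(7260, -1)) = Mul(Rational(14859, 1672), Rational(1, 7260)) = Rational(4953, 4046240)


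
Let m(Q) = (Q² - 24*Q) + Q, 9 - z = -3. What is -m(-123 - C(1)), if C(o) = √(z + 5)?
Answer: -17975 - 269*√17 ≈ -19084.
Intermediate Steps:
z = 12 (z = 9 - 1*(-3) = 9 + 3 = 12)
C(o) = √17 (C(o) = √(12 + 5) = √17)
m(Q) = Q² - 23*Q
-m(-123 - C(1)) = -(-123 - √17)*(-23 + (-123 - √17)) = -(-123 - √17)*(-146 - √17) = -(-146 - √17)*(-123 - √17)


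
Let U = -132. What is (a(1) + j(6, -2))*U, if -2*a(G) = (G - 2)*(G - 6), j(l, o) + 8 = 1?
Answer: 1254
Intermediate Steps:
j(l, o) = -7 (j(l, o) = -8 + 1 = -7)
a(G) = -(-6 + G)*(-2 + G)/2 (a(G) = -(G - 2)*(G - 6)/2 = -(-2 + G)*(-6 + G)/2 = -(-6 + G)*(-2 + G)/2)
(a(1) + j(6, -2))*U = ((-6 + 4*1 - ½*1²) - 7)*(-132) = ((-6 + 4 - ½*1) - 7)*(-132) = ((-6 + 4 - ½) - 7)*(-132) = (-5/2 - 7)*(-132) = -19/2*(-132) = 1254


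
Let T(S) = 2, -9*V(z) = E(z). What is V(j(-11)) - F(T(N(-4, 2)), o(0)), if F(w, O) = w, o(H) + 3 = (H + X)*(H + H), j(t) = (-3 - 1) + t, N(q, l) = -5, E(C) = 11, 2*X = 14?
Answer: -29/9 ≈ -3.2222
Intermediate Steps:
X = 7 (X = (½)*14 = 7)
j(t) = -4 + t
o(H) = -3 + 2*H*(7 + H) (o(H) = -3 + (H + 7)*(H + H) = -3 + (7 + H)*(2*H) = -3 + 2*H*(7 + H))
V(z) = -11/9 (V(z) = -⅑*11 = -11/9)
V(j(-11)) - F(T(N(-4, 2)), o(0)) = -11/9 - 1*2 = -11/9 - 2 = -29/9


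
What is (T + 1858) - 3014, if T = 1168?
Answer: 12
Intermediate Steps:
(T + 1858) - 3014 = (1168 + 1858) - 3014 = 3026 - 3014 = 12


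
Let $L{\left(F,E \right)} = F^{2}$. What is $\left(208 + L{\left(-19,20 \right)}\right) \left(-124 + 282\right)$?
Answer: $89902$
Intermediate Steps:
$\left(208 + L{\left(-19,20 \right)}\right) \left(-124 + 282\right) = \left(208 + \left(-19\right)^{2}\right) \left(-124 + 282\right) = \left(208 + 361\right) 158 = 569 \cdot 158 = 89902$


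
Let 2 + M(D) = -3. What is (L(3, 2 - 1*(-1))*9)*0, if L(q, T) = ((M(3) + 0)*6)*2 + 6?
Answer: 0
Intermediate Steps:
M(D) = -5 (M(D) = -2 - 3 = -5)
L(q, T) = -54 (L(q, T) = ((-5 + 0)*6)*2 + 6 = -5*6*2 + 6 = -30*2 + 6 = -60 + 6 = -54)
(L(3, 2 - 1*(-1))*9)*0 = -54*9*0 = -486*0 = 0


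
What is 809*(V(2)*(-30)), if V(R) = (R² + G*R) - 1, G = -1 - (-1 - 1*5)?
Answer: -315510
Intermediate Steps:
G = 5 (G = -1 - (-1 - 5) = -1 - 1*(-6) = -1 + 6 = 5)
V(R) = -1 + R² + 5*R (V(R) = (R² + 5*R) - 1 = -1 + R² + 5*R)
809*(V(2)*(-30)) = 809*((-1 + 2² + 5*2)*(-30)) = 809*((-1 + 4 + 10)*(-30)) = 809*(13*(-30)) = 809*(-390) = -315510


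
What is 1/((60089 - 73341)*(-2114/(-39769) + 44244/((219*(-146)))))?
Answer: 211929001/3736946057200 ≈ 5.6712e-5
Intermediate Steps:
1/((60089 - 73341)*(-2114/(-39769) + 44244/((219*(-146))))) = 1/((-13252)*(-2114*(-1/39769) + 44244/(-31974))) = -1/(13252*(2114/39769 + 44244*(-1/31974))) = -1/(13252*(2114/39769 - 7374/5329)) = -1/(13252*(-281991100/211929001)) = -1/13252*(-211929001/281991100) = 211929001/3736946057200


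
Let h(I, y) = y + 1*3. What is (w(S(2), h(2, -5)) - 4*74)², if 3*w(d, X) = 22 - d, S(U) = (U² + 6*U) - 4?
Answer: 770884/9 ≈ 85654.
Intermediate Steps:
h(I, y) = 3 + y (h(I, y) = y + 3 = 3 + y)
S(U) = -4 + U² + 6*U
w(d, X) = 22/3 - d/3 (w(d, X) = (22 - d)/3 = 22/3 - d/3)
(w(S(2), h(2, -5)) - 4*74)² = ((22/3 - (-4 + 2² + 6*2)/3) - 4*74)² = ((22/3 - (-4 + 4 + 12)/3) - 296)² = ((22/3 - ⅓*12) - 296)² = ((22/3 - 4) - 296)² = (10/3 - 296)² = (-878/3)² = 770884/9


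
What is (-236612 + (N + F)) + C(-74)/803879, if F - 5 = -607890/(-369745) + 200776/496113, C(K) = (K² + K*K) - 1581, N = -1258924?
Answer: -44106075620989323651884/29491957296259323 ≈ -1.4955e+6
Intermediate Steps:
C(K) = -1581 + 2*K² (C(K) = (K² + K²) - 1581 = 2*K² - 1581 = -1581 + 2*K²)
F = 258598911923/36687060237 (F = 5 + (-607890/(-369745) + 200776/496113) = 5 + (-607890*(-1/369745) + 200776*(1/496113)) = 5 + (121578/73949 + 200776/496113) = 5 + 75163610738/36687060237 = 258598911923/36687060237 ≈ 7.0488)
(-236612 + (N + F)) + C(-74)/803879 = (-236612 + (-1258924 + 258598911923/36687060237)) + (-1581 + 2*(-74)²)/803879 = (-236612 - 46185962022893065/36687060237) + (-1581 + 2*5476)*(1/803879) = -54866560719690109/36687060237 + (-1581 + 10952)*(1/803879) = -54866560719690109/36687060237 + 9371*(1/803879) = -54866560719690109/36687060237 + 9371/803879 = -44106075620989323651884/29491957296259323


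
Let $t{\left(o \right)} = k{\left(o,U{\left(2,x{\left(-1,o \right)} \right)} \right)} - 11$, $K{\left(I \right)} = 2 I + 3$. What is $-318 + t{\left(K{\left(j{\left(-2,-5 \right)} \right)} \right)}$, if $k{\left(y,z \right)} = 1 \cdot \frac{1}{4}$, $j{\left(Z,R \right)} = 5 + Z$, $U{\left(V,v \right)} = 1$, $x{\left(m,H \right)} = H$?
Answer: $- \frac{1315}{4} \approx -328.75$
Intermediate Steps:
$k{\left(y,z \right)} = \frac{1}{4}$ ($k{\left(y,z \right)} = 1 \cdot \frac{1}{4} = \frac{1}{4}$)
$K{\left(I \right)} = 3 + 2 I$
$t{\left(o \right)} = - \frac{43}{4}$ ($t{\left(o \right)} = \frac{1}{4} - 11 = - \frac{43}{4}$)
$-318 + t{\left(K{\left(j{\left(-2,-5 \right)} \right)} \right)} = -318 - \frac{43}{4} = - \frac{1315}{4}$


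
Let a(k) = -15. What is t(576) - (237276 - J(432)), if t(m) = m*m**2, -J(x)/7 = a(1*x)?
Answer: 190865805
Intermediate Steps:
J(x) = 105 (J(x) = -7*(-15) = 105)
t(m) = m**3
t(576) - (237276 - J(432)) = 576**3 - (237276 - 1*105) = 191102976 - (237276 - 105) = 191102976 - 1*237171 = 191102976 - 237171 = 190865805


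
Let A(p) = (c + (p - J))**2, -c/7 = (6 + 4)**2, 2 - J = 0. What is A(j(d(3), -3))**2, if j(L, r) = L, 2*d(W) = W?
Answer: 3852587765601/16 ≈ 2.4079e+11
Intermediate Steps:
J = 2 (J = 2 - 1*0 = 2 + 0 = 2)
d(W) = W/2
c = -700 (c = -7*(6 + 4)**2 = -7*10**2 = -7*100 = -700)
A(p) = (-702 + p)**2 (A(p) = (-700 + (p - 1*2))**2 = (-700 + (p - 2))**2 = (-700 + (-2 + p))**2 = (-702 + p)**2)
A(j(d(3), -3))**2 = ((-702 + (1/2)*3)**2)**2 = ((-702 + 3/2)**2)**2 = ((-1401/2)**2)**2 = (1962801/4)**2 = 3852587765601/16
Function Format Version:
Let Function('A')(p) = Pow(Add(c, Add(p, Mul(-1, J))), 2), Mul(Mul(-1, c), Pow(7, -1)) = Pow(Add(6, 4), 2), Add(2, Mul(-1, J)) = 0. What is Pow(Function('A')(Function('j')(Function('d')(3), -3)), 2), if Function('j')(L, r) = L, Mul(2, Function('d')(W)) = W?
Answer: Rational(3852587765601, 16) ≈ 2.4079e+11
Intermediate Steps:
J = 2 (J = Add(2, Mul(-1, 0)) = Add(2, 0) = 2)
Function('d')(W) = Mul(Rational(1, 2), W)
c = -700 (c = Mul(-7, Pow(Add(6, 4), 2)) = Mul(-7, Pow(10, 2)) = Mul(-7, 100) = -700)
Function('A')(p) = Pow(Add(-702, p), 2) (Function('A')(p) = Pow(Add(-700, Add(p, Mul(-1, 2))), 2) = Pow(Add(-700, Add(p, -2)), 2) = Pow(Add(-700, Add(-2, p)), 2) = Pow(Add(-702, p), 2))
Pow(Function('A')(Function('j')(Function('d')(3), -3)), 2) = Pow(Pow(Add(-702, Mul(Rational(1, 2), 3)), 2), 2) = Pow(Pow(Add(-702, Rational(3, 2)), 2), 2) = Pow(Pow(Rational(-1401, 2), 2), 2) = Pow(Rational(1962801, 4), 2) = Rational(3852587765601, 16)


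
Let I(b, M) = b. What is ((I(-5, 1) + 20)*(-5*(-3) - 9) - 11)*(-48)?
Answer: -3792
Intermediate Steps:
((I(-5, 1) + 20)*(-5*(-3) - 9) - 11)*(-48) = ((-5 + 20)*(-5*(-3) - 9) - 11)*(-48) = (15*(15 - 9) - 11)*(-48) = (15*6 - 11)*(-48) = (90 - 11)*(-48) = 79*(-48) = -3792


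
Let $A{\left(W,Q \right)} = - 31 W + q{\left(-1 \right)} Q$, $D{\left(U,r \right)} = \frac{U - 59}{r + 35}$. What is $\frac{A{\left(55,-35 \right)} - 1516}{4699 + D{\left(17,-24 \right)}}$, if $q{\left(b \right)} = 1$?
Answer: $- \frac{35816}{51647} \approx -0.69348$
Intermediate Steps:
$D{\left(U,r \right)} = \frac{-59 + U}{35 + r}$
$A{\left(W,Q \right)} = Q - 31 W$ ($A{\left(W,Q \right)} = - 31 W + 1 Q = - 31 W + Q = Q - 31 W$)
$\frac{A{\left(55,-35 \right)} - 1516}{4699 + D{\left(17,-24 \right)}} = \frac{\left(-35 - 1705\right) - 1516}{4699 + \frac{-59 + 17}{35 - 24}} = \frac{\left(-35 - 1705\right) - 1516}{4699 + \frac{1}{11} \left(-42\right)} = \frac{-1740 - 1516}{4699 + \frac{1}{11} \left(-42\right)} = - \frac{3256}{4699 - \frac{42}{11}} = - \frac{3256}{\frac{51647}{11}} = \left(-3256\right) \frac{11}{51647} = - \frac{35816}{51647}$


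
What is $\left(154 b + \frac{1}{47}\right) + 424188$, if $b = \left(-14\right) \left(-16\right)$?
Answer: $\frac{21558149}{47} \approx 4.5868 \cdot 10^{5}$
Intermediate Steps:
$b = 224$
$\left(154 b + \frac{1}{47}\right) + 424188 = \left(154 \cdot 224 + \frac{1}{47}\right) + 424188 = \left(34496 + \frac{1}{47}\right) + 424188 = \frac{1621313}{47} + 424188 = \frac{21558149}{47}$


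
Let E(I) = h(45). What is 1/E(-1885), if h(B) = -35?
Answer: -1/35 ≈ -0.028571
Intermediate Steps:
E(I) = -35
1/E(-1885) = 1/(-35) = -1/35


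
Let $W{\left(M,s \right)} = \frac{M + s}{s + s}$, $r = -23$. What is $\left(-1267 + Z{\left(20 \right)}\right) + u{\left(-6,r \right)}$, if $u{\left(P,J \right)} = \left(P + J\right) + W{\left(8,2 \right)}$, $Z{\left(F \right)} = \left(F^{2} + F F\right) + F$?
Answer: $- \frac{947}{2} \approx -473.5$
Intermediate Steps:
$W{\left(M,s \right)} = \frac{M + s}{2 s}$
$Z{\left(F \right)} = F + 2 F^{2}$ ($Z{\left(F \right)} = \left(F^{2} + F^{2}\right) + F = 2 F^{2} + F = F + 2 F^{2}$)
$u{\left(P,J \right)} = \frac{5}{2} + J + P$ ($u{\left(P,J \right)} = \left(P + J\right) + \frac{8 + 2}{2 \cdot 2} = \left(J + P\right) + \frac{1}{2} \cdot \frac{1}{2} \cdot 10 = \left(J + P\right) + \frac{5}{2} = \frac{5}{2} + J + P$)
$\left(-1267 + Z{\left(20 \right)}\right) + u{\left(-6,r \right)} = \left(-1267 + 20 \left(1 + 2 \cdot 20\right)\right) - \frac{53}{2} = \left(-1267 + 20 \left(1 + 40\right)\right) - \frac{53}{2} = \left(-1267 + 20 \cdot 41\right) - \frac{53}{2} = \left(-1267 + 820\right) - \frac{53}{2} = -447 - \frac{53}{2} = - \frac{947}{2}$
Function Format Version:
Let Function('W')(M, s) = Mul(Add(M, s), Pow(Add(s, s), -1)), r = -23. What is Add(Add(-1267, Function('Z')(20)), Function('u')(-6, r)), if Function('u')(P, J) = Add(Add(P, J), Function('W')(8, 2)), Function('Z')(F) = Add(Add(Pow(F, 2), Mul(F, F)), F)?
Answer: Rational(-947, 2) ≈ -473.50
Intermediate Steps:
Function('W')(M, s) = Mul(Rational(1, 2), Pow(s, -1), Add(M, s)) (Function('W')(M, s) = Mul(Add(M, s), Pow(Mul(2, s), -1)) = Mul(Add(M, s), Mul(Rational(1, 2), Pow(s, -1))) = Mul(Rational(1, 2), Pow(s, -1), Add(M, s)))
Function('Z')(F) = Add(F, Mul(2, Pow(F, 2))) (Function('Z')(F) = Add(Add(Pow(F, 2), Pow(F, 2)), F) = Add(Mul(2, Pow(F, 2)), F) = Add(F, Mul(2, Pow(F, 2))))
Function('u')(P, J) = Add(Rational(5, 2), J, P) (Function('u')(P, J) = Add(Add(P, J), Mul(Rational(1, 2), Pow(2, -1), Add(8, 2))) = Add(Add(J, P), Mul(Rational(1, 2), Rational(1, 2), 10)) = Add(Add(J, P), Rational(5, 2)) = Add(Rational(5, 2), J, P))
Add(Add(-1267, Function('Z')(20)), Function('u')(-6, r)) = Add(Add(-1267, Mul(20, Add(1, Mul(2, 20)))), Add(Rational(5, 2), -23, -6)) = Add(Add(-1267, Mul(20, Add(1, 40))), Rational(-53, 2)) = Add(Add(-1267, Mul(20, 41)), Rational(-53, 2)) = Add(Add(-1267, 820), Rational(-53, 2)) = Add(-447, Rational(-53, 2)) = Rational(-947, 2)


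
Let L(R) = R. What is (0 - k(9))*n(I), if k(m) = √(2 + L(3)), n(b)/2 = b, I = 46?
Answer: -92*√5 ≈ -205.72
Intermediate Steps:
n(b) = 2*b
k(m) = √5 (k(m) = √(2 + 3) = √5)
(0 - k(9))*n(I) = (0 - √5)*(2*46) = -√5*92 = -92*√5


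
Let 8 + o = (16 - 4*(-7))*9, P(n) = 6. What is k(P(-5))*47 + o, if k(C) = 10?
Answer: 858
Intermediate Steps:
o = 388 (o = -8 + (16 - 4*(-7))*9 = -8 + (16 + 28)*9 = -8 + 44*9 = -8 + 396 = 388)
k(P(-5))*47 + o = 10*47 + 388 = 470 + 388 = 858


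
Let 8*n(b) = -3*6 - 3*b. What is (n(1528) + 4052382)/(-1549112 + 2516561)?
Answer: 5402409/1289932 ≈ 4.1881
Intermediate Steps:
n(b) = -9/4 - 3*b/8 (n(b) = (-3*6 - 3*b)/8 = (-18 - 3*b)/8 = -9/4 - 3*b/8)
(n(1528) + 4052382)/(-1549112 + 2516561) = ((-9/4 - 3/8*1528) + 4052382)/(-1549112 + 2516561) = ((-9/4 - 573) + 4052382)/967449 = (-2301/4 + 4052382)*(1/967449) = (16207227/4)*(1/967449) = 5402409/1289932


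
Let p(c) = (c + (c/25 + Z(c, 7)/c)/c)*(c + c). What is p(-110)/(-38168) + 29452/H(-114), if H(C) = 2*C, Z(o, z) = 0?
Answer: -353012353/2719470 ≈ -129.81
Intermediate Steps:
p(c) = 2*c*(1/25 + c) (p(c) = (c + (c/25 + 0/c)/c)*(c + c) = (c + (c*(1/25) + 0)/c)*(2*c) = (c + (c/25 + 0)/c)*(2*c) = (c + (c/25)/c)*(2*c) = (c + 1/25)*(2*c) = (1/25 + c)*(2*c) = 2*c*(1/25 + c))
p(-110)/(-38168) + 29452/H(-114) = ((2/25)*(-110)*(1 + 25*(-110)))/(-38168) + 29452/((2*(-114))) = ((2/25)*(-110)*(1 - 2750))*(-1/38168) + 29452/(-228) = ((2/25)*(-110)*(-2749))*(-1/38168) + 29452*(-1/228) = (120956/5)*(-1/38168) - 7363/57 = -30239/47710 - 7363/57 = -353012353/2719470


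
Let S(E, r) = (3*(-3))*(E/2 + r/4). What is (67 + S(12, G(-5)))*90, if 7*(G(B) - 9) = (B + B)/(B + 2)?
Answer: -10485/14 ≈ -748.93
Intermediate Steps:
G(B) = 9 + 2*B/(7*(2 + B)) (G(B) = 9 + ((B + B)/(B + 2))/7 = 9 + ((2*B)/(2 + B))/7 = 9 + (2*B/(2 + B))/7 = 9 + 2*B/(7*(2 + B)))
S(E, r) = -9*E/2 - 9*r/4 (S(E, r) = -9*(E*(1/2) + r*(1/4)) = -9*(E/2 + r/4) = -9*E/2 - 9*r/4)
(67 + S(12, G(-5)))*90 = (67 + (-9/2*12 - 9*(126 + 65*(-5))/(28*(2 - 5))))*90 = (67 + (-54 - 9*(126 - 325)/(28*(-3))))*90 = (67 + (-54 - 9*(-1)*(-199)/(28*3)))*90 = (67 + (-54 - 9/4*199/21))*90 = (67 + (-54 - 597/28))*90 = (67 - 2109/28)*90 = -233/28*90 = -10485/14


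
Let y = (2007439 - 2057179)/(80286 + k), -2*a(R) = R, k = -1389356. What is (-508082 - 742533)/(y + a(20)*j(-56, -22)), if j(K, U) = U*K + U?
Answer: 163714257805/1583969726 ≈ 103.36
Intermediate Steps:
j(K, U) = U + K*U (j(K, U) = K*U + U = U + K*U)
a(R) = -R/2
y = 4974/130907 (y = (2007439 - 2057179)/(80286 - 1389356) = -49740/(-1309070) = -49740*(-1/1309070) = 4974/130907 ≈ 0.037996)
(-508082 - 742533)/(y + a(20)*j(-56, -22)) = (-508082 - 742533)/(4974/130907 + (-½*20)*(-22*(1 - 56))) = -1250615/(4974/130907 - (-220)*(-55)) = -1250615/(4974/130907 - 10*1210) = -1250615/(4974/130907 - 12100) = -1250615/(-1583969726/130907) = -1250615*(-130907/1583969726) = 163714257805/1583969726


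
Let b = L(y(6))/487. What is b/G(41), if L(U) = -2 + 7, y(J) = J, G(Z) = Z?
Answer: 5/19967 ≈ 0.00025041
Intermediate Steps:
L(U) = 5
b = 5/487 ≈ 0.010267
b/G(41) = (5/487)/41 = (1/41)*(5/487) = 5/19967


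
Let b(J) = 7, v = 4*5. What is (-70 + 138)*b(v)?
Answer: 476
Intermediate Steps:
v = 20
(-70 + 138)*b(v) = (-70 + 138)*7 = 68*7 = 476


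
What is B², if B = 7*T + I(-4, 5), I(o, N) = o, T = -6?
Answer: 2116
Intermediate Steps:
B = -46 (B = 7*(-6) - 4 = -42 - 4 = -46)
B² = (-46)² = 2116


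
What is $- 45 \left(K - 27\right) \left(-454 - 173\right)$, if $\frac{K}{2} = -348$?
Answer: $-20399445$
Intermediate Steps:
$K = -696$ ($K = 2 \left(-348\right) = -696$)
$- 45 \left(K - 27\right) \left(-454 - 173\right) = - 45 \left(-696 - 27\right) \left(-454 - 173\right) = - 45 \left(\left(-723\right) \left(-627\right)\right) = \left(-45\right) 453321 = -20399445$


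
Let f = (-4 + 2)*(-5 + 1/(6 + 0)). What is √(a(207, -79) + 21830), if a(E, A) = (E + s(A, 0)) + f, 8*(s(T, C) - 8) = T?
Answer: 5*√126978/12 ≈ 148.47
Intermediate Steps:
s(T, C) = 8 + T/8
f = 29/3 (f = -2*(-5 + 1/6) = -2*(-5 + ⅙) = -2*(-29/6) = 29/3 ≈ 9.6667)
a(E, A) = 53/3 + E + A/8 (a(E, A) = (E + (8 + A/8)) + 29/3 = (8 + E + A/8) + 29/3 = 53/3 + E + A/8)
√(a(207, -79) + 21830) = √((53/3 + 207 + (⅛)*(-79)) + 21830) = √((53/3 + 207 - 79/8) + 21830) = √(5155/24 + 21830) = √(529075/24) = 5*√126978/12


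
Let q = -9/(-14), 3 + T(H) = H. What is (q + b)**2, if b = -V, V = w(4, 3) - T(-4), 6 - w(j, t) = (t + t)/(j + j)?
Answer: 105625/784 ≈ 134.73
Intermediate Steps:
T(H) = -3 + H
w(j, t) = 6 - t/j (w(j, t) = 6 - (t + t)/(j + j) = 6 - 2*t/(2*j) = 6 - 2*t*1/(2*j) = 6 - t/j)
V = 49/4 (V = (6 - 1*3/4) - (-3 - 4) = (6 - 1*3*1/4) - 1*(-7) = (6 - 3/4) + 7 = 21/4 + 7 = 49/4 ≈ 12.250)
q = 9/14 (q = -9*(-1/14) = 9/14 ≈ 0.64286)
b = -49/4 (b = -1*49/4 = -49/4 ≈ -12.250)
(q + b)**2 = (9/14 - 49/4)**2 = (-325/28)**2 = 105625/784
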